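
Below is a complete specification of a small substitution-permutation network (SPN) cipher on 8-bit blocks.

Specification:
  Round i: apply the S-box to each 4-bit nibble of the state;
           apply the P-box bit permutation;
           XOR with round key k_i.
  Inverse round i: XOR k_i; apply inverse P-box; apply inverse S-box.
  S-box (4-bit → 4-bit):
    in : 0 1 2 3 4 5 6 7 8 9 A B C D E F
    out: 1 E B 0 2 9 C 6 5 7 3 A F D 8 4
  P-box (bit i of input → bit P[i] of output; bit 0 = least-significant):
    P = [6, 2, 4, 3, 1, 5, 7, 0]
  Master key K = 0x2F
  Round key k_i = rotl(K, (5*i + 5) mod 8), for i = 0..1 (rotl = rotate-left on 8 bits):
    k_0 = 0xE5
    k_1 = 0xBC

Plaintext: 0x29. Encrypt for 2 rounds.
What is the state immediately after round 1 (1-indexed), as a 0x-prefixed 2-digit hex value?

0x92

s_0 = plaintext = 0x29
s_1 = Round(s_0, k_0) = 0x92
s_2 = Round(s_1, k_1) = 0x52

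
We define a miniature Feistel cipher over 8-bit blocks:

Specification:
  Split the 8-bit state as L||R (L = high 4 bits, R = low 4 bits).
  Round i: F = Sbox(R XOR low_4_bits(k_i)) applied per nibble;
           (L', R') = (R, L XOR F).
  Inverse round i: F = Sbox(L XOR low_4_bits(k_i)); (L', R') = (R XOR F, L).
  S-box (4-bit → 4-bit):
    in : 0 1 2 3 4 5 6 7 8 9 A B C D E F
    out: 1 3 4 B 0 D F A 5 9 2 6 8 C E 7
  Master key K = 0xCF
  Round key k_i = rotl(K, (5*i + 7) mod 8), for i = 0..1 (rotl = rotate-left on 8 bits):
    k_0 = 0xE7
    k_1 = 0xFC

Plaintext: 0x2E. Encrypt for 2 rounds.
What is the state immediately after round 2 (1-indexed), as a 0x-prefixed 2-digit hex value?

0xB4

s_0 = plaintext = 0x2E
s_1 = Round(s_0, k_0) = 0xEB
s_2 = Round(s_1, k_1) = 0xB4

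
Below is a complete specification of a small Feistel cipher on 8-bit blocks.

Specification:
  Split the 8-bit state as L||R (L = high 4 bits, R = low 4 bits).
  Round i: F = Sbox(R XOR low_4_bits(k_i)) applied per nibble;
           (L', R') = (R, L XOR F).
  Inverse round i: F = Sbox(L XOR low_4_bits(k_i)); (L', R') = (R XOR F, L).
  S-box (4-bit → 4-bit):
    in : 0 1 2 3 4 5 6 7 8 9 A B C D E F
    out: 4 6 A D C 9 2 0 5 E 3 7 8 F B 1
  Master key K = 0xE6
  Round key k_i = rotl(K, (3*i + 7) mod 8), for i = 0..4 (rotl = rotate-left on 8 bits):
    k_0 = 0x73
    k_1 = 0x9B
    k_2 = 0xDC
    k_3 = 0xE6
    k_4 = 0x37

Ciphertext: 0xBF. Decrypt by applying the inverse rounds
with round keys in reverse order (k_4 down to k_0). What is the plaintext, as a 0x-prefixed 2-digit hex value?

0xEE

s_0 = ciphertext = 0xBF
s_1 = InvRound(s_0, k_4) = 0x7B
s_2 = InvRound(s_1, k_3) = 0xD7
s_3 = InvRound(s_2, k_2) = 0x1D
s_4 = InvRound(s_3, k_1) = 0xE1
s_5 = InvRound(s_4, k_0) = 0xEE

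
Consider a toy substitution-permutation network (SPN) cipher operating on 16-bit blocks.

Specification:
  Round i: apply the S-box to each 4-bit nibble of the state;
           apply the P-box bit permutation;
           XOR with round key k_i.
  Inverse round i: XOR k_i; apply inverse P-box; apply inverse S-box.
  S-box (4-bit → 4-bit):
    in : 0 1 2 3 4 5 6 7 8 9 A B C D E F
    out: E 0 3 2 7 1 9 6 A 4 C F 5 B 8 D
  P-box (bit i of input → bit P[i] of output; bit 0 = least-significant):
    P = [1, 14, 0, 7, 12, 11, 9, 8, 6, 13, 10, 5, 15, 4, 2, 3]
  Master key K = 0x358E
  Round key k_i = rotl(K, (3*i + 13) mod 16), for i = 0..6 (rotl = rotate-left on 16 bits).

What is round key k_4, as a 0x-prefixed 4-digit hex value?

K = 0x358E
k_0 = rotl(K, (3*0+13) mod 16) = rotl(K, 13) = 0xC6B1
k_1 = rotl(K, (3*1+13) mod 16) = rotl(K, 0) = 0x358E
k_2 = rotl(K, (3*2+13) mod 16) = rotl(K, 3) = 0xAC71
k_3 = rotl(K, (3*3+13) mod 16) = rotl(K, 6) = 0x638D
k_4 = rotl(K, (3*4+13) mod 16) = rotl(K, 9) = 0x1C6B

0x1C6B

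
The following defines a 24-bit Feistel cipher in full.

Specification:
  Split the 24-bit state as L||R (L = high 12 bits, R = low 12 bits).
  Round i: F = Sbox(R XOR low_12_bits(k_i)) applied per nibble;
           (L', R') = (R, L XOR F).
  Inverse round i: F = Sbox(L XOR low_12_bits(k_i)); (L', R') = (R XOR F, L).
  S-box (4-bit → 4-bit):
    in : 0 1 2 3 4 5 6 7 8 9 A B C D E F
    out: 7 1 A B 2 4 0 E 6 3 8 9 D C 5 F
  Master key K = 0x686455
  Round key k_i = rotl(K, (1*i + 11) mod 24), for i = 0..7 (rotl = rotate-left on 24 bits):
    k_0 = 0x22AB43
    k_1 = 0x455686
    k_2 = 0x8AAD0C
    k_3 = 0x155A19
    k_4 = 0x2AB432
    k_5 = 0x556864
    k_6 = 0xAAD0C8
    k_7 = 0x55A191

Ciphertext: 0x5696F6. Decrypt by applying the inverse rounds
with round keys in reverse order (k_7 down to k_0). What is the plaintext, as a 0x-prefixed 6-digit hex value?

s_0 = ciphertext = 0x5696F6
s_1 = InvRound(s_0, k_7) = 0x400569
s_2 = InvRound(s_1, k_6) = 0x7BF400
s_3 = InvRound(s_2, k_5) = 0xBC97BF
s_4 = InvRound(s_3, k_4) = 0x846BC9
s_5 = InvRound(s_4, k_3) = 0x186846
s_6 = InvRound(s_5, k_2) = 0x52E186
s_7 = InvRound(s_6, k_1) = 0xA0052E
s_8 = InvRound(s_7, k_0) = 0x405A00

0x405A00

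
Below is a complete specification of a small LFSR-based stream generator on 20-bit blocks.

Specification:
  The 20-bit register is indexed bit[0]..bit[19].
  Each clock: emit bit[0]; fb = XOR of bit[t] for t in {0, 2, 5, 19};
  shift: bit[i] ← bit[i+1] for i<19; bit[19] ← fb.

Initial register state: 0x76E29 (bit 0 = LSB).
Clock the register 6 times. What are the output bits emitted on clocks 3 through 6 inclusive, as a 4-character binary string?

0101

reg_0 = 0x76E29
clock 1: out=1, reg = 0x3B714
clock 2: out=0, reg = 0x9DB8A
clock 3: out=0, reg = 0xCEDC5
clock 4: out=1, reg = 0xE76E2
clock 5: out=0, reg = 0x73B71
clock 6: out=1, reg = 0x39DB8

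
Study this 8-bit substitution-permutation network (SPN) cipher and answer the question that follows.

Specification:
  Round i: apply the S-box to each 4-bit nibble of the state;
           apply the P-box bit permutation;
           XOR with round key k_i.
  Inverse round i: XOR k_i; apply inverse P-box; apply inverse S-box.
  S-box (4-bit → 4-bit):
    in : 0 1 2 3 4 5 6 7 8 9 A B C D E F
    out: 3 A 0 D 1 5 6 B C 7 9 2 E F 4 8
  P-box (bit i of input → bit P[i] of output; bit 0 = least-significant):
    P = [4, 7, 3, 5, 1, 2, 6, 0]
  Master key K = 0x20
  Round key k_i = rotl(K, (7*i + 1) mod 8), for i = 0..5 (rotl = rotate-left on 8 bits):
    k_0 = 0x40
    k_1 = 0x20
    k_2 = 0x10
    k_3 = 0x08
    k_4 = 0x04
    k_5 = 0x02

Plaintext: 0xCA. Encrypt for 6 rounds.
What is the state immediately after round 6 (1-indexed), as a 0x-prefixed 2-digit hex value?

0xBC

s_0 = plaintext = 0xCA
s_1 = Round(s_0, k_0) = 0x35
s_2 = Round(s_1, k_1) = 0x7B
s_3 = Round(s_2, k_2) = 0x97
s_4 = Round(s_3, k_3) = 0xFE
s_5 = Round(s_4, k_4) = 0x0D
s_6 = Round(s_5, k_5) = 0xBC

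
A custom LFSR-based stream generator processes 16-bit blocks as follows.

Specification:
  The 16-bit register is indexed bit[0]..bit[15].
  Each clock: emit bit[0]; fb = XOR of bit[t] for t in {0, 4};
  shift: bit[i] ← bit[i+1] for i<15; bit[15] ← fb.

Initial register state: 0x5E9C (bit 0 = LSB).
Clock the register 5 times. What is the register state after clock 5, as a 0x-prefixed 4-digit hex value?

reg_0 = 0x5E9C
clock 1: out=0, reg = 0xAF4E
clock 2: out=0, reg = 0x57A7
clock 3: out=1, reg = 0xABD3
clock 4: out=1, reg = 0x55E9
clock 5: out=1, reg = 0xAAF4

0xAAF4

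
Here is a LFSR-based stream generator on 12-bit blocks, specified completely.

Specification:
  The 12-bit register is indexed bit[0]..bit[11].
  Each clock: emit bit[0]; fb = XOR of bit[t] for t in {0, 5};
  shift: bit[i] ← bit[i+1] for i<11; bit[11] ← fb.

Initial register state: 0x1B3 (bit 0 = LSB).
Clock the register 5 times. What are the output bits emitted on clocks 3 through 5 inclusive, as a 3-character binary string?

reg_0 = 0x1B3
clock 1: out=1, reg = 0x0D9
clock 2: out=1, reg = 0x86C
clock 3: out=0, reg = 0xC36
clock 4: out=0, reg = 0xE1B
clock 5: out=1, reg = 0xF0D

001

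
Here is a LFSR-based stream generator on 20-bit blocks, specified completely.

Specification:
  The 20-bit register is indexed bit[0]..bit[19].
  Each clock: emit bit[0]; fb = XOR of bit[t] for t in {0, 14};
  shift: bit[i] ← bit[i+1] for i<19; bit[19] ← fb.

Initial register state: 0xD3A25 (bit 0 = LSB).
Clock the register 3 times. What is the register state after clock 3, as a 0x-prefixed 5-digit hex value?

0x3A744

reg_0 = 0xD3A25
clock 1: out=1, reg = 0xE9D12
clock 2: out=0, reg = 0x74E89
clock 3: out=1, reg = 0x3A744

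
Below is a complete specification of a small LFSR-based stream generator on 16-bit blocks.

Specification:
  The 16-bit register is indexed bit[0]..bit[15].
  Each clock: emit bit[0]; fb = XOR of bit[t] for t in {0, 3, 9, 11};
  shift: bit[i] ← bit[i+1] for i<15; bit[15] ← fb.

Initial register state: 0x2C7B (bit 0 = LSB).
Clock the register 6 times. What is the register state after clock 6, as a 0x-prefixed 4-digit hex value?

0x1CB1

reg_0 = 0x2C7B
clock 1: out=1, reg = 0x963D
clock 2: out=1, reg = 0xCB1E
clock 3: out=0, reg = 0xE58F
clock 4: out=1, reg = 0x72C7
clock 5: out=1, reg = 0x3963
clock 6: out=1, reg = 0x1CB1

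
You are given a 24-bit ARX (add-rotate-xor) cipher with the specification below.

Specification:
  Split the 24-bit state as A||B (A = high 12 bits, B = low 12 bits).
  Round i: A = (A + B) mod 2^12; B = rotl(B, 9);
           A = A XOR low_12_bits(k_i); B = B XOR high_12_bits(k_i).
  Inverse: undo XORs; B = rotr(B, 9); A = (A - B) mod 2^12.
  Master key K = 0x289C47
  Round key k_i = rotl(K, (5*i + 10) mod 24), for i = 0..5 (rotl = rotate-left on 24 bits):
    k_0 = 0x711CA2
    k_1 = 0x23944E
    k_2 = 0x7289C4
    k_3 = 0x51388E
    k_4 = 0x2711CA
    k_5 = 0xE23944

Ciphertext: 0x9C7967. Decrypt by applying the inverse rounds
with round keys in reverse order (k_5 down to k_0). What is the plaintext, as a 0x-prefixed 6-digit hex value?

s_0 = ciphertext = 0x9C7967
s_1 = InvRound(s_0, k_5) = 0x660A23
s_2 = InvRound(s_1, k_4) = 0x516294
s_3 = InvRound(s_2, k_3) = 0x15DC3B
s_4 = InvRound(s_3, k_2) = 0xFFC89D
s_5 = InvRound(s_4, k_1) = 0x68D525
s_6 = InvRound(s_5, k_0) = 0x88E1A1

0x88E1A1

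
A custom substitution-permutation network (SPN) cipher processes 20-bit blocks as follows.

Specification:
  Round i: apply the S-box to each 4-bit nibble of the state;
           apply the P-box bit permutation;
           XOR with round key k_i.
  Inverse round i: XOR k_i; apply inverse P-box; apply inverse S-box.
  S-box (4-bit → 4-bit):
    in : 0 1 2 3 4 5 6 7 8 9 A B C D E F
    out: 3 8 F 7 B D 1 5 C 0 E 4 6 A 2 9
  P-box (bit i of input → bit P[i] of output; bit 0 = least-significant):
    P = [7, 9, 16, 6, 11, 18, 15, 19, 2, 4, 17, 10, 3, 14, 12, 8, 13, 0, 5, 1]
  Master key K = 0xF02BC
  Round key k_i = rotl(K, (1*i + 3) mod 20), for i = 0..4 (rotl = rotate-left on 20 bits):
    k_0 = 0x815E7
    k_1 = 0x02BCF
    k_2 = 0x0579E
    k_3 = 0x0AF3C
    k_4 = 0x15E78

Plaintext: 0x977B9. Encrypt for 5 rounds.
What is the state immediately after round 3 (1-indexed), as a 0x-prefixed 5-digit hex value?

0x527E6

s_0 = plaintext = 0x977B9
s_1 = Round(s_0, k_0) = 0xA85EB
s_2 = Round(s_1, k_1) = 0x73EE8
s_3 = Round(s_2, k_2) = 0x527E6
s_4 = Round(s_3, k_3) = 0x6DE92
s_5 = Round(s_4, k_4) = 0x03DA8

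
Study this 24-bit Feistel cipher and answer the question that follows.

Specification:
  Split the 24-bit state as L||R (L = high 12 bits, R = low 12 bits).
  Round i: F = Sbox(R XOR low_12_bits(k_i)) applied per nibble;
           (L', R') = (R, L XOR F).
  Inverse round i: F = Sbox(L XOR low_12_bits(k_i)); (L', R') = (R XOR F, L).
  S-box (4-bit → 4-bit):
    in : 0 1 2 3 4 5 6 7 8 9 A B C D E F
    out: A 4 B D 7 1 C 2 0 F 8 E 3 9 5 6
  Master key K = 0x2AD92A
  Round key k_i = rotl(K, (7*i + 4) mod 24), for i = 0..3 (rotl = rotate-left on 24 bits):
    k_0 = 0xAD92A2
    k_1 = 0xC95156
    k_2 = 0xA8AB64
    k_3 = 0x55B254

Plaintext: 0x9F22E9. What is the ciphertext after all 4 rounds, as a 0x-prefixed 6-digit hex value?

0x8CD18E

s_0 = plaintext = 0x9F22E9
s_1 = Round(s_0, k_0) = 0x2E938C
s_2 = Round(s_1, k_1) = 0x38C971
s_3 = Round(s_2, k_2) = 0x9718CD
s_4 = Round(s_3, k_3) = 0x8CD18E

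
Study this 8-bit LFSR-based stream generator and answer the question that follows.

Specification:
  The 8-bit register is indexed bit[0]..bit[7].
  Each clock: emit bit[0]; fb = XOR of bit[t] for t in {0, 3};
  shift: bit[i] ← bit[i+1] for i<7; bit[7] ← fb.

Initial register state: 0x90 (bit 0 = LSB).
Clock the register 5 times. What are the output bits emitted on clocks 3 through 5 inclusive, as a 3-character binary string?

001

reg_0 = 0x90
clock 1: out=0, reg = 0x48
clock 2: out=0, reg = 0xA4
clock 3: out=0, reg = 0x52
clock 4: out=0, reg = 0x29
clock 5: out=1, reg = 0x14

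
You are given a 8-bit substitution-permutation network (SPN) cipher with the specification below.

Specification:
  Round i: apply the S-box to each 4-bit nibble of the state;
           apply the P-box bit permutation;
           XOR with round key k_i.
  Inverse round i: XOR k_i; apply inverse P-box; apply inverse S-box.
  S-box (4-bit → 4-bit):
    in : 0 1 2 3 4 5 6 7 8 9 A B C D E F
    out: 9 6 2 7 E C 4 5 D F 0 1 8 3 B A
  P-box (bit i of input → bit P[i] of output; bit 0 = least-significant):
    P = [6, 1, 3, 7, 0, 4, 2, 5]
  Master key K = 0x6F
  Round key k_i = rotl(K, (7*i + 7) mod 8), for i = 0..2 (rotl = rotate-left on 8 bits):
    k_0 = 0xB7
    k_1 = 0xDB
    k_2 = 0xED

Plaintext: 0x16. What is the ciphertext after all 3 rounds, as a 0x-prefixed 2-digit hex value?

0x98

s_0 = plaintext = 0x16
s_1 = Round(s_0, k_0) = 0xAB
s_2 = Round(s_1, k_1) = 0x9B
s_3 = Round(s_2, k_2) = 0x98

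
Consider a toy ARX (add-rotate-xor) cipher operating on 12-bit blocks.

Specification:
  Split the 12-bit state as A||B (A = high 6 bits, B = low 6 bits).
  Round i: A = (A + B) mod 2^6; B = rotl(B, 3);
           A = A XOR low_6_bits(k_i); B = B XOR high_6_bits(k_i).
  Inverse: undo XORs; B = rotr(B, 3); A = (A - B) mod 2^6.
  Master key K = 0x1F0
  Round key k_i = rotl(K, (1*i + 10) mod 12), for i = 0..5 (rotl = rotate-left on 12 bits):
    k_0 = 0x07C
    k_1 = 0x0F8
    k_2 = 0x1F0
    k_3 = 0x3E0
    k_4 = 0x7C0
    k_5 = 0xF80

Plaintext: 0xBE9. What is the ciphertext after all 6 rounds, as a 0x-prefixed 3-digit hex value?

s_0 = plaintext = 0xBE9
s_1 = Round(s_0, k_0) = 0x90C
s_2 = Round(s_1, k_1) = 0x222
s_3 = Round(s_2, k_2) = 0x693
s_4 = Round(s_3, k_3) = 0x355
s_5 = Round(s_4, k_4) = 0x8B5
s_6 = Round(s_5, k_5) = 0x5D0

0x5D0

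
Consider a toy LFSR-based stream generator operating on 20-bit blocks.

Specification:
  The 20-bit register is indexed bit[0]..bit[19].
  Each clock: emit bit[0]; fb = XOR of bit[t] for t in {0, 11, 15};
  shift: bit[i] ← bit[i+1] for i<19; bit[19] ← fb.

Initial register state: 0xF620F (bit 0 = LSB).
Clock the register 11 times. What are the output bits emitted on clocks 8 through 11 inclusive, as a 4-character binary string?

reg_0 = 0xF620F
clock 1: out=1, reg = 0xFB107
clock 2: out=1, reg = 0x7D883
clock 3: out=1, reg = 0xBEC41
clock 4: out=1, reg = 0xDF620
clock 5: out=0, reg = 0xEFB10
clock 6: out=0, reg = 0x77D88
clock 7: out=0, reg = 0xBBEC4
clock 8: out=0, reg = 0x5DF62
clock 9: out=0, reg = 0x2EFB1
clock 10: out=1, reg = 0x977D8
clock 11: out=0, reg = 0x4BBEC

0010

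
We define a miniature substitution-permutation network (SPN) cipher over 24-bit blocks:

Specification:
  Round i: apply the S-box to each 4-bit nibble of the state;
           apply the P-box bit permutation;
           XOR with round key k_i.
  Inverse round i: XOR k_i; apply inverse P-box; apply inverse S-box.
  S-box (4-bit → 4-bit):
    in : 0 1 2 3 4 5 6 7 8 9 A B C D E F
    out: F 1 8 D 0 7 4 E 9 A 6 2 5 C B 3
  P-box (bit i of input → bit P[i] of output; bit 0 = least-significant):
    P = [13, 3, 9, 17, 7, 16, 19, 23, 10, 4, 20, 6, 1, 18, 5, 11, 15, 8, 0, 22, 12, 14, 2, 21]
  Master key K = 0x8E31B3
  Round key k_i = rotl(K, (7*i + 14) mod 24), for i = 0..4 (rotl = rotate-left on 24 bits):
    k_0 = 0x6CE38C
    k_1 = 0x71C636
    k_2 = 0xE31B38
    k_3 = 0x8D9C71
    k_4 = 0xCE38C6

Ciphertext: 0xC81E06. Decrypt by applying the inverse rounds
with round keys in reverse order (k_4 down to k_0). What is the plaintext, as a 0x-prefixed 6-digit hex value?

s_0 = ciphertext = 0xC81E06
s_1 = InvRound(s_0, k_4) = 0x44B813
s_2 = InvRound(s_1, k_3) = 0x42C871
s_3 = InvRound(s_2, k_2) = 0xE5429A
s_4 = InvRound(s_3, k_1) = 0x61AC8B
s_5 = InvRound(s_4, k_0) = 0xAAE1A6

0xAAE1A6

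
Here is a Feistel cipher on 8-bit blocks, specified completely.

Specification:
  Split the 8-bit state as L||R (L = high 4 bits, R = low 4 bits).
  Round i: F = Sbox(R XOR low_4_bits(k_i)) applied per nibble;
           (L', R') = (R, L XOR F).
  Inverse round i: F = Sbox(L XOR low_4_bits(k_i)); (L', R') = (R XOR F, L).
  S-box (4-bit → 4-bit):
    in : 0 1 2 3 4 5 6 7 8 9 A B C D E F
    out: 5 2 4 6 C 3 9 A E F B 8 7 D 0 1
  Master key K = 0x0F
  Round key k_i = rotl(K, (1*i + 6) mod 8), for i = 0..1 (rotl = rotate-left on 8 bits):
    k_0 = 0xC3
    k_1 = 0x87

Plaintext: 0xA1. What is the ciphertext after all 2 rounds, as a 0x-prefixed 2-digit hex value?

s_0 = plaintext = 0xA1
s_1 = Round(s_0, k_0) = 0x1E
s_2 = Round(s_1, k_1) = 0xEE

0xEE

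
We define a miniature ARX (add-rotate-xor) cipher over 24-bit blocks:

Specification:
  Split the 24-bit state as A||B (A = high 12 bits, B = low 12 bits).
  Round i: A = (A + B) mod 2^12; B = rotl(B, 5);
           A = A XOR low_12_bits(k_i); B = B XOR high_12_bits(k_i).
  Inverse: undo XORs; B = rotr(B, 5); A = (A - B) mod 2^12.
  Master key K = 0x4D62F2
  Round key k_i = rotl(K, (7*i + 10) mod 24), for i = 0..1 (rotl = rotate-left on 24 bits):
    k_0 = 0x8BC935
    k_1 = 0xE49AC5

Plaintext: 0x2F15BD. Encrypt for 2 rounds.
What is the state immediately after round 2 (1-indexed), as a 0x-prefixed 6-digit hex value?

s_0 = plaintext = 0x2F15BD
s_1 = Round(s_0, k_0) = 0x19BF17
s_2 = Round(s_1, k_1) = 0xA77CB7

0xA77CB7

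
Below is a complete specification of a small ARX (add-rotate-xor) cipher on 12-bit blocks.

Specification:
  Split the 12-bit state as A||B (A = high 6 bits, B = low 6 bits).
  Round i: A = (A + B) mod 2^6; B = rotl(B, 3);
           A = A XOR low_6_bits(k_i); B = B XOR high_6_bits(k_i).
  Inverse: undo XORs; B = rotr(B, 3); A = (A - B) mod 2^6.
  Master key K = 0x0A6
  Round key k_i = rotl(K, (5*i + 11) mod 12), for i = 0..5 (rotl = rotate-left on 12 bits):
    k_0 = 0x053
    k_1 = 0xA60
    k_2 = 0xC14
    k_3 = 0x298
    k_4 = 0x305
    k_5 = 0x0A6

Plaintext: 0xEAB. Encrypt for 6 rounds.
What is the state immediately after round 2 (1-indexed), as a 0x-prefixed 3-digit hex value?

s_0 = plaintext = 0xEAB
s_1 = Round(s_0, k_0) = 0xD9C
s_2 = Round(s_1, k_1) = 0xC8A
s_3 = Round(s_2, k_2) = 0xA21
s_4 = Round(s_3, k_3) = 0x446
s_5 = Round(s_4, k_4) = 0x4BC
s_6 = Round(s_5, k_5) = 0xA25

0xC8A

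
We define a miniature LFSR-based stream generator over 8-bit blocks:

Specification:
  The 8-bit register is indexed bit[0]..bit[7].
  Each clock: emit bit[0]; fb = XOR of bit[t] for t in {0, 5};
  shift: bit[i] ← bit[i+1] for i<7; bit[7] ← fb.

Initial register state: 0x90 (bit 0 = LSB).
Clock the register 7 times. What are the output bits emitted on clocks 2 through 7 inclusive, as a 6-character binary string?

000100

reg_0 = 0x90
clock 1: out=0, reg = 0x48
clock 2: out=0, reg = 0x24
clock 3: out=0, reg = 0x92
clock 4: out=0, reg = 0x49
clock 5: out=1, reg = 0xA4
clock 6: out=0, reg = 0xD2
clock 7: out=0, reg = 0x69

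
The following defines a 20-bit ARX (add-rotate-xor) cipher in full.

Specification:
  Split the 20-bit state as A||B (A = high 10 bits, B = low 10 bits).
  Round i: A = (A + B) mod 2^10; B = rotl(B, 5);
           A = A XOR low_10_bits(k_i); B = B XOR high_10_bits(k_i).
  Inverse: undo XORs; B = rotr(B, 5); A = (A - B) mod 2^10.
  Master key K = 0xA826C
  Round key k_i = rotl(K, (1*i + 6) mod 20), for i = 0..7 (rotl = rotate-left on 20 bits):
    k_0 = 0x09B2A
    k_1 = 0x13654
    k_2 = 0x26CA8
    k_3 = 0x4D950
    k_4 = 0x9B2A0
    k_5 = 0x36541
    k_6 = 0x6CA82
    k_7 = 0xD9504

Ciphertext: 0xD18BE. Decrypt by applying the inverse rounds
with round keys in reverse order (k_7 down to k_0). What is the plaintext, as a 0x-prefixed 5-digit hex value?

0x69202

s_0 = ciphertext = 0xD18BE
s_1 = InvRound(s_0, k_7) = 0xB137E
s_2 = InvRound(s_1, k_6) = 0xAC196
s_3 = InvRound(s_2, k_5) = 0x81DEA
s_4 = InvRound(s_3, k_4) = 0xF2CDC
s_5 = InvRound(s_4, k_3) = 0x5314F
s_6 = InvRound(s_5, k_2) = 0xD5A8E
s_7 = InvRound(s_6, k_1) = 0x23076
s_8 = InvRound(s_7, k_0) = 0x69202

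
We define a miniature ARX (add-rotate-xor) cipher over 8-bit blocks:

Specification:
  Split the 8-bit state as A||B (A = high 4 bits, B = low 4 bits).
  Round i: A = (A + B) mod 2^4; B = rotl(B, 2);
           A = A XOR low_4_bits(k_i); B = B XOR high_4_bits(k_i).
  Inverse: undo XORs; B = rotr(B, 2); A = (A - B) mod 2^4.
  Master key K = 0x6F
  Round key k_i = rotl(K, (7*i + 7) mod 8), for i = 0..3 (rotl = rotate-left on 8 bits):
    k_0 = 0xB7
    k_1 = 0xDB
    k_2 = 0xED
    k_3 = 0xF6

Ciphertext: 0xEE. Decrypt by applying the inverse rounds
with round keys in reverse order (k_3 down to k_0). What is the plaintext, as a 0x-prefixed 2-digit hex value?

s_0 = ciphertext = 0xEE
s_1 = InvRound(s_0, k_3) = 0x44
s_2 = InvRound(s_1, k_2) = 0xFA
s_3 = InvRound(s_2, k_1) = 0x7D
s_4 = InvRound(s_3, k_0) = 0x79

0x79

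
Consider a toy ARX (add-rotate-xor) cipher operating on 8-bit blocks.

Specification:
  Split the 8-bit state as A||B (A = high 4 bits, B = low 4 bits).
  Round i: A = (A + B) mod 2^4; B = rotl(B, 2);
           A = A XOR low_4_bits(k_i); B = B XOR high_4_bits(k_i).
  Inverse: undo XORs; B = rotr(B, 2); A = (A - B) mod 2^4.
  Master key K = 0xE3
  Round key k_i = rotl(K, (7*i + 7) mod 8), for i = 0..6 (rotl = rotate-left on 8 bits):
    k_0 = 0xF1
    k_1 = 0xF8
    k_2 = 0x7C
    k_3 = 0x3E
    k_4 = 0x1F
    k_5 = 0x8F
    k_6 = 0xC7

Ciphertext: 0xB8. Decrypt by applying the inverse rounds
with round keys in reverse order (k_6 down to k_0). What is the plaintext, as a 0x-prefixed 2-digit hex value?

0x13

s_0 = ciphertext = 0xB8
s_1 = InvRound(s_0, k_6) = 0xB1
s_2 = InvRound(s_1, k_5) = 0xE6
s_3 = InvRound(s_2, k_4) = 0x4D
s_4 = InvRound(s_3, k_3) = 0xFB
s_5 = InvRound(s_4, k_2) = 0x03
s_6 = InvRound(s_5, k_1) = 0x53
s_7 = InvRound(s_6, k_0) = 0x13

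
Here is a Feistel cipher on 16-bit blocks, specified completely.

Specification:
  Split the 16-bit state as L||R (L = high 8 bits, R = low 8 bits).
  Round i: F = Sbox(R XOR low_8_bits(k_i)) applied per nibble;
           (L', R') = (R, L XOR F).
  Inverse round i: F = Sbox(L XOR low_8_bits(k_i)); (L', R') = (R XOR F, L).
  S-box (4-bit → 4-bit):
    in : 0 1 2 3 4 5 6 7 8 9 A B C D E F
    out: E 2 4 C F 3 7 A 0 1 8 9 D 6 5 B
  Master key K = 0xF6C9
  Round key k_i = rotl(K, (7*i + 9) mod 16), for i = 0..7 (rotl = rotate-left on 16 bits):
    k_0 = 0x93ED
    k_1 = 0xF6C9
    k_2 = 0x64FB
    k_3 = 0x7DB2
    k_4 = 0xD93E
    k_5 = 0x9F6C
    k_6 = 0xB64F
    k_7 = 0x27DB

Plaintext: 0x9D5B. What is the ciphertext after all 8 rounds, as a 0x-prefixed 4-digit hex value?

0xB5BD

s_0 = plaintext = 0x9D5B
s_1 = Round(s_0, k_0) = 0x5B0A
s_2 = Round(s_1, k_1) = 0x0A87
s_3 = Round(s_2, k_2) = 0x87A7
s_4 = Round(s_3, k_3) = 0xA7A4
s_5 = Round(s_4, k_4) = 0xA4BF
s_6 = Round(s_5, k_5) = 0xBFC8
s_7 = Round(s_6, k_6) = 0xC8B5
s_8 = Round(s_7, k_7) = 0xB5BD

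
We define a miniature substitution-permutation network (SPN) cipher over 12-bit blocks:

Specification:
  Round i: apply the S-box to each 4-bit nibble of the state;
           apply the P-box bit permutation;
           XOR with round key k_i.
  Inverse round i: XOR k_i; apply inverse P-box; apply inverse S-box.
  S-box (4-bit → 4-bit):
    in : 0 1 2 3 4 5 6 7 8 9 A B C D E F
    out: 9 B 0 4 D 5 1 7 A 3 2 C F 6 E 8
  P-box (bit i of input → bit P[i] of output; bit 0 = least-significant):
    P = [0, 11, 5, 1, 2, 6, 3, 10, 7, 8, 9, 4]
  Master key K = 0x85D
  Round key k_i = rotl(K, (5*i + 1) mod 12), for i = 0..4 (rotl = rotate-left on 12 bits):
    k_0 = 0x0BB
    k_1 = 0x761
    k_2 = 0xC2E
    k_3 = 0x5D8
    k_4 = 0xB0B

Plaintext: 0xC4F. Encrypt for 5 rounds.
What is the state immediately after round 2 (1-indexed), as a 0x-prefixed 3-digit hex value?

0x4C0

s_0 = plaintext = 0xC4F
s_1 = Round(s_0, k_0) = 0x725
s_2 = Round(s_1, k_1) = 0x4C0
s_3 = Round(s_2, k_2) = 0xAF1
s_4 = Round(s_3, k_3) = 0x8DB
s_5 = Round(s_4, k_4) = 0xA71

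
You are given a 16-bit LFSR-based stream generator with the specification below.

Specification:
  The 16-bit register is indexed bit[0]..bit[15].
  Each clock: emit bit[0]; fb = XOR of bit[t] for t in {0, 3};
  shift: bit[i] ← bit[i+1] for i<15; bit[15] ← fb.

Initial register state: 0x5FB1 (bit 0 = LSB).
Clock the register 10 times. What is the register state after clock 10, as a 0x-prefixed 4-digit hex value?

0x11D7

reg_0 = 0x5FB1
clock 1: out=1, reg = 0xAFD8
clock 2: out=0, reg = 0xD7EC
clock 3: out=0, reg = 0xEBF6
clock 4: out=0, reg = 0x75FB
clock 5: out=1, reg = 0x3AFD
clock 6: out=1, reg = 0x1D7E
clock 7: out=0, reg = 0x8EBF
clock 8: out=1, reg = 0x475F
clock 9: out=1, reg = 0x23AF
clock 10: out=1, reg = 0x11D7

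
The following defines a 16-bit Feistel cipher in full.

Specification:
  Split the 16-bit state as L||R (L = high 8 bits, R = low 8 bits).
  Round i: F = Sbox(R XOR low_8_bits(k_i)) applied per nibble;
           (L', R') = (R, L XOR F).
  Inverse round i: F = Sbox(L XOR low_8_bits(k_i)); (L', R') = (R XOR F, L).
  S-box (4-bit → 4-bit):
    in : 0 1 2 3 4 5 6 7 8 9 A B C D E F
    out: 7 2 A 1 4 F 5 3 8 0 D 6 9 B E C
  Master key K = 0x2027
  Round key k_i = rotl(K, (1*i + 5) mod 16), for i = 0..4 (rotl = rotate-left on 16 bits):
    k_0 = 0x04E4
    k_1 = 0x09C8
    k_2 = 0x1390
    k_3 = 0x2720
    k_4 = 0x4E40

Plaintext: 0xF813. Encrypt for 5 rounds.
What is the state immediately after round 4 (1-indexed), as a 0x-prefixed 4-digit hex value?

s_0 = plaintext = 0xF813
s_1 = Round(s_0, k_0) = 0x133B
s_2 = Round(s_1, k_1) = 0x3BD2
s_3 = Round(s_2, k_2) = 0xD271
s_4 = Round(s_3, k_3) = 0x7120
s_5 = Round(s_4, k_4) = 0x2026

0x7120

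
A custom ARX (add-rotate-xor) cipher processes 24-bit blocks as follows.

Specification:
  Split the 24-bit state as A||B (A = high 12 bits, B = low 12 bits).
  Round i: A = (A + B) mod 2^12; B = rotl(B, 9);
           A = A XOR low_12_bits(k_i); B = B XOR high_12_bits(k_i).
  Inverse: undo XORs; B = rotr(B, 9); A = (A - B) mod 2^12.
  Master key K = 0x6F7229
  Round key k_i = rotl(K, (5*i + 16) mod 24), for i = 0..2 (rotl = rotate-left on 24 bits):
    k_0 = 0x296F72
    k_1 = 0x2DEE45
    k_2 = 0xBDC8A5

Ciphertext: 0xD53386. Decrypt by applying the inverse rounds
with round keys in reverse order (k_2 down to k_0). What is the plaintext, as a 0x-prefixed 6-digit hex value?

0xC34631

s_0 = ciphertext = 0xD53386
s_1 = InvRound(s_0, k_2) = 0x3222D4
s_2 = InvRound(s_1, k_1) = 0xD17050
s_3 = InvRound(s_2, k_0) = 0xC34631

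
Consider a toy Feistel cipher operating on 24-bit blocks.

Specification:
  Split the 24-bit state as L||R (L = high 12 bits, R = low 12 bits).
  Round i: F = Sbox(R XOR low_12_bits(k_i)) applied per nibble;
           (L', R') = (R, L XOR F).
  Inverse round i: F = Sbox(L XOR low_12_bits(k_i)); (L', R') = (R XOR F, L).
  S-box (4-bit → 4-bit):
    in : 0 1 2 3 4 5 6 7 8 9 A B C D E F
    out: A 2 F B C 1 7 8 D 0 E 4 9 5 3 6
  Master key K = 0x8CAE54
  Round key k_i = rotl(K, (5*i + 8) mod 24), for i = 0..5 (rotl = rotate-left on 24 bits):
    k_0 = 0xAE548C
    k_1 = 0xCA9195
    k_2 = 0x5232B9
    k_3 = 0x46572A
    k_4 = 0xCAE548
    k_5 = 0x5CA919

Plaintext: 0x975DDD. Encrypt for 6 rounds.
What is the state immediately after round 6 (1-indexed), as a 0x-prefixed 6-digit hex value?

0xE5DA4E

s_0 = plaintext = 0x975DDD
s_1 = Round(s_0, k_0) = 0xDDD967
s_2 = Round(s_1, k_1) = 0x9670B2
s_3 = Round(s_2, k_2) = 0x0B26C3
s_4 = Round(s_3, k_3) = 0x6C3282
s_5 = Round(s_4, k_4) = 0x282E5D
s_6 = Round(s_5, k_5) = 0xE5DA4E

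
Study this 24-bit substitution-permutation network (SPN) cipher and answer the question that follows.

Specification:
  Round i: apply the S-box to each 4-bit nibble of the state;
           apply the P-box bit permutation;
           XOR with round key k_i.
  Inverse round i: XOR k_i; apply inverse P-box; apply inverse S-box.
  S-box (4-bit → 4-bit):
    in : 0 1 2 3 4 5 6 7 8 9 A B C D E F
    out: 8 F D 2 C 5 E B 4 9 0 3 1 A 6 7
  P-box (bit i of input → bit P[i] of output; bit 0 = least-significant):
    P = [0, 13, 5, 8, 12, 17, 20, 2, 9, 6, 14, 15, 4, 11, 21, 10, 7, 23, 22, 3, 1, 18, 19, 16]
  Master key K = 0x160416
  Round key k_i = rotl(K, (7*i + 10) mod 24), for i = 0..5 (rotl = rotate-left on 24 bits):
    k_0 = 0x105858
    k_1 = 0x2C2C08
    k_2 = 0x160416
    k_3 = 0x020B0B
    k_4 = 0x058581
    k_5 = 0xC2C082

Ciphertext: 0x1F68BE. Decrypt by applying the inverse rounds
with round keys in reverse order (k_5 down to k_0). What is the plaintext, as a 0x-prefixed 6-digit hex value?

0xABB2AB

s_0 = ciphertext = 0x1F68BE
s_1 = InvRound(s_0, k_5) = 0x66B04E
s_2 = InvRound(s_1, k_4) = 0x924377
s_3 = InvRound(s_2, k_3) = 0xADBE48
s_4 = InvRound(s_3, k_2) = 0x2DF713
s_5 = InvRound(s_4, k_1) = 0x90B2C9
s_6 = InvRound(s_5, k_0) = 0xABB2AB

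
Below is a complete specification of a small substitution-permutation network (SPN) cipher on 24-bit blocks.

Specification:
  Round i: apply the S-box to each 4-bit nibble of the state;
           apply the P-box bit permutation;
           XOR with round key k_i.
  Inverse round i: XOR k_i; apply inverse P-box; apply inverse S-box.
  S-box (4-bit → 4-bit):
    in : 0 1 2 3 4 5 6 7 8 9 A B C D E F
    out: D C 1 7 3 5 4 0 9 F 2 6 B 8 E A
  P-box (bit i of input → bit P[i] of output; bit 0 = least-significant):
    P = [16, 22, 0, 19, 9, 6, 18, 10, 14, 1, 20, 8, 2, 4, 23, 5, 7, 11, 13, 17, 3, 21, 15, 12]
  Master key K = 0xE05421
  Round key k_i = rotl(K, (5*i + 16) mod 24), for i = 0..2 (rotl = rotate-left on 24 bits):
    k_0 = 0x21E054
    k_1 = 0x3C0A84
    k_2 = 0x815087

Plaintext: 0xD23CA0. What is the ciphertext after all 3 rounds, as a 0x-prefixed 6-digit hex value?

0x264DAA

s_0 = plaintext = 0xD23CA0
s_1 = Round(s_0, k_0) = 0xA8B183
s_2 = Round(s_1, k_1) = 0xCF0D15
s_3 = Round(s_2, k_2) = 0x264DAA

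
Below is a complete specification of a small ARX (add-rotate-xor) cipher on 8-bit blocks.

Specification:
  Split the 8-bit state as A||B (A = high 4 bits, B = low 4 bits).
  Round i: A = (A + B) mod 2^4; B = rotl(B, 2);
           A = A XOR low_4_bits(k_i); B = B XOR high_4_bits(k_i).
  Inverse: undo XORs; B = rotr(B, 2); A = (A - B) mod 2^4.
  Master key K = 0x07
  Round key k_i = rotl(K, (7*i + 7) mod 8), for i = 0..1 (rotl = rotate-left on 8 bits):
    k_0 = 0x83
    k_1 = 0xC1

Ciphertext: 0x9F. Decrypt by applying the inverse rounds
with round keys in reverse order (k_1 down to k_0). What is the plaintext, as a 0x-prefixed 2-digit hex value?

s_0 = ciphertext = 0x9F
s_1 = InvRound(s_0, k_1) = 0xCC
s_2 = InvRound(s_1, k_0) = 0xE1

0xE1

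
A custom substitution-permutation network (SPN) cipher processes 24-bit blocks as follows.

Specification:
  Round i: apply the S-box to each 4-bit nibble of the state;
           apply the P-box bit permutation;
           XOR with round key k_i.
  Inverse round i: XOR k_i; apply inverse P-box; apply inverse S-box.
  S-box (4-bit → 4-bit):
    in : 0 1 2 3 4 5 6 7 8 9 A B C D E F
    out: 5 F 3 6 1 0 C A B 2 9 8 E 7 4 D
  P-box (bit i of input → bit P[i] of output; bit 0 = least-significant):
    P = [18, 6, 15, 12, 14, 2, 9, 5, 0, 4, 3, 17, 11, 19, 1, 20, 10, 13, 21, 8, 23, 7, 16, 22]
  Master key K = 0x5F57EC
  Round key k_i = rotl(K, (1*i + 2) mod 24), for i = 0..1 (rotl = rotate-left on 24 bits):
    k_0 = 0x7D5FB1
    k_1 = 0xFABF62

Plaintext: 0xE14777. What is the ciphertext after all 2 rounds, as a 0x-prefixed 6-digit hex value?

s_0 = plaintext = 0xE14777
s_1 = Round(s_0, k_0) = 0x5E62C5
s_2 = Round(s_1, k_1) = 0xCABD55

0xCABD55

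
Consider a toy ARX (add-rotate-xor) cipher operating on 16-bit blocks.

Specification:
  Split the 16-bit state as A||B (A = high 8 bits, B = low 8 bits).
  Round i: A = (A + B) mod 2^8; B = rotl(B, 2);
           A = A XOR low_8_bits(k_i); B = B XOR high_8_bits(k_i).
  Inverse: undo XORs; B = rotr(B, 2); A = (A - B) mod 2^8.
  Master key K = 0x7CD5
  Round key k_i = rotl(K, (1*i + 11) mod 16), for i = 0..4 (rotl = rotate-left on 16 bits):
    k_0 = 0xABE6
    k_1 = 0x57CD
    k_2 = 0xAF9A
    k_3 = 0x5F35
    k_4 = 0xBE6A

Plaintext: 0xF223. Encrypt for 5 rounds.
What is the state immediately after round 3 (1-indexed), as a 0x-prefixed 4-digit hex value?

0x3880

s_0 = plaintext = 0xF223
s_1 = Round(s_0, k_0) = 0xF327
s_2 = Round(s_1, k_1) = 0xD7CB
s_3 = Round(s_2, k_2) = 0x3880
s_4 = Round(s_3, k_3) = 0x8D5D
s_5 = Round(s_4, k_4) = 0x80CB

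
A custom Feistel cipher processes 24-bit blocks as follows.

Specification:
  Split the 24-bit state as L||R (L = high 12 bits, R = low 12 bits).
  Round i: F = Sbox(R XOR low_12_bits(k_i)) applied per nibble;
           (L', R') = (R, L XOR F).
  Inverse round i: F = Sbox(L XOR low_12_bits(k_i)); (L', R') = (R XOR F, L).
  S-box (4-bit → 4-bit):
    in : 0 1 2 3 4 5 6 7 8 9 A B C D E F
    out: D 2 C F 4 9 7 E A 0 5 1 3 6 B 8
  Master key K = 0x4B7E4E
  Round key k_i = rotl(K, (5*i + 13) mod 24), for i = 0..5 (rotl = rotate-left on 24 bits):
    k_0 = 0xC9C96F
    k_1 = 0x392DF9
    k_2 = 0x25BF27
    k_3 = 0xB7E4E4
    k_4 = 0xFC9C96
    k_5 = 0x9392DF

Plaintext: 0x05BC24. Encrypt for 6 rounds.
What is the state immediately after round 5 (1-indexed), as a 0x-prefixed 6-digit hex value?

0x72D618

s_0 = plaintext = 0x05BC24
s_1 = Round(s_0, k_0) = 0xC2491A
s_2 = Round(s_1, k_1) = 0x91A89B
s_3 = Round(s_2, k_2) = 0x89B709
s_4 = Round(s_3, k_3) = 0x70972D
s_5 = Round(s_4, k_4) = 0x72D618
s_6 = Round(s_5, k_5) = 0x618313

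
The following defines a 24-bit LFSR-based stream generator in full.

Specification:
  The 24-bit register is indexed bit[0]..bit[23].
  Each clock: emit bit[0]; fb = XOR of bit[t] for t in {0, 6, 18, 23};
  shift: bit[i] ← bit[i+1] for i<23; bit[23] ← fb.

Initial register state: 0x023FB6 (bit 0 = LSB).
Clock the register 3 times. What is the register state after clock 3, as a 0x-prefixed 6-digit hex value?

reg_0 = 0x023FB6
clock 1: out=0, reg = 0x011FDB
clock 2: out=1, reg = 0x008FED
clock 3: out=1, reg = 0x0047F6

0x0047F6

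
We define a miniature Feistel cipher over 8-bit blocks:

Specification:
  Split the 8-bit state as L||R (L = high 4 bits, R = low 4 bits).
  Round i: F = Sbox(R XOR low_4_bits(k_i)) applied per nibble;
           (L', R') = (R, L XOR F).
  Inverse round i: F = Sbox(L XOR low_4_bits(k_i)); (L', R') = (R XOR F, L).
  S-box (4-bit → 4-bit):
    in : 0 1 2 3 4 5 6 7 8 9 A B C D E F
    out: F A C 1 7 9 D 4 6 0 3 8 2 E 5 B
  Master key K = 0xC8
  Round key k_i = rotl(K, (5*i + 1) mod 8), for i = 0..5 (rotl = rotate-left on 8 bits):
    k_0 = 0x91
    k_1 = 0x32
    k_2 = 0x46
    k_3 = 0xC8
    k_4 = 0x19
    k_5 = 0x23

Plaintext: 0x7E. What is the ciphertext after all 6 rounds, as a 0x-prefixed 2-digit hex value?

s_0 = plaintext = 0x7E
s_1 = Round(s_0, k_0) = 0xEC
s_2 = Round(s_1, k_1) = 0xCB
s_3 = Round(s_2, k_2) = 0xB2
s_4 = Round(s_3, k_3) = 0x28
s_5 = Round(s_4, k_4) = 0x88
s_6 = Round(s_5, k_5) = 0x80

0x80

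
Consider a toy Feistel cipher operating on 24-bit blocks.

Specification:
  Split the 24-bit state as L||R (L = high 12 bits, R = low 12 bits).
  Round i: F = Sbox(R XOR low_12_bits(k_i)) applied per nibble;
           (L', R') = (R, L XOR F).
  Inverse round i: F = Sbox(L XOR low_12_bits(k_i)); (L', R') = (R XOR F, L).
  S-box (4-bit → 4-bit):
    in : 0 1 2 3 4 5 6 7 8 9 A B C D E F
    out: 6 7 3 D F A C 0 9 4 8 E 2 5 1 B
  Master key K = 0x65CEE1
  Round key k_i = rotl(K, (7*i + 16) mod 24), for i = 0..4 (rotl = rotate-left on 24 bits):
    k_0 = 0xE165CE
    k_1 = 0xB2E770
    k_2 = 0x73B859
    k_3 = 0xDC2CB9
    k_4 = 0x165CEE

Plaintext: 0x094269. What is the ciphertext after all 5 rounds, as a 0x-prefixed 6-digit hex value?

0xDDAF70

s_0 = plaintext = 0x094269
s_1 = Round(s_0, k_0) = 0x269014
s_2 = Round(s_1, k_1) = 0x0142A6
s_3 = Round(s_2, k_2) = 0x2A68AF
s_4 = Round(s_3, k_3) = 0x8AFDDA
s_5 = Round(s_4, k_4) = 0xDDAF70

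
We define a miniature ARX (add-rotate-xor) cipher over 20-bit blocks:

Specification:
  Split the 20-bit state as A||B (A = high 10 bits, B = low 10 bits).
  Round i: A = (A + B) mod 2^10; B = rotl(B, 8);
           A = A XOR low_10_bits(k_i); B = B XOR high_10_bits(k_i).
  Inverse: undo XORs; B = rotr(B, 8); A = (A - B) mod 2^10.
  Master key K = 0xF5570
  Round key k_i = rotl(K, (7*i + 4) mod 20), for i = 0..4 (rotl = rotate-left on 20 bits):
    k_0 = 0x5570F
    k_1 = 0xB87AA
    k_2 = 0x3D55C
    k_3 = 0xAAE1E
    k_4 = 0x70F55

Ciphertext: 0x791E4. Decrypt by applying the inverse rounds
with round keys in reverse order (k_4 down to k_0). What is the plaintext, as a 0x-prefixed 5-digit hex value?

s_0 = ciphertext = 0x791E4
s_1 = InvRound(s_0, k_4) = 0x8549C
s_2 = InvRound(s_1, k_3) = 0xCB4DE
s_3 = InvRound(s_2, k_2) = 0x714AC
s_4 = InvRound(s_3, k_1) = 0x4E536
s_5 = InvRound(s_4, k_0) = 0x2A98C

0x2A98C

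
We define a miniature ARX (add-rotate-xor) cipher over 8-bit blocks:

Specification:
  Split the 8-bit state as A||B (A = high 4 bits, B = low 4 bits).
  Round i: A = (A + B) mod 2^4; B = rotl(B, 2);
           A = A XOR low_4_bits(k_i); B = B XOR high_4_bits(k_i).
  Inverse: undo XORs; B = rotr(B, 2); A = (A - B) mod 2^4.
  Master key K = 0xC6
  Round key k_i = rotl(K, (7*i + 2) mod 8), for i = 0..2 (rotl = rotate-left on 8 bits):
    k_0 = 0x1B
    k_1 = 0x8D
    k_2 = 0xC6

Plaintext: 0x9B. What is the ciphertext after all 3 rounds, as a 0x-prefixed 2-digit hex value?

0xC1

s_0 = plaintext = 0x9B
s_1 = Round(s_0, k_0) = 0xFF
s_2 = Round(s_1, k_1) = 0x37
s_3 = Round(s_2, k_2) = 0xC1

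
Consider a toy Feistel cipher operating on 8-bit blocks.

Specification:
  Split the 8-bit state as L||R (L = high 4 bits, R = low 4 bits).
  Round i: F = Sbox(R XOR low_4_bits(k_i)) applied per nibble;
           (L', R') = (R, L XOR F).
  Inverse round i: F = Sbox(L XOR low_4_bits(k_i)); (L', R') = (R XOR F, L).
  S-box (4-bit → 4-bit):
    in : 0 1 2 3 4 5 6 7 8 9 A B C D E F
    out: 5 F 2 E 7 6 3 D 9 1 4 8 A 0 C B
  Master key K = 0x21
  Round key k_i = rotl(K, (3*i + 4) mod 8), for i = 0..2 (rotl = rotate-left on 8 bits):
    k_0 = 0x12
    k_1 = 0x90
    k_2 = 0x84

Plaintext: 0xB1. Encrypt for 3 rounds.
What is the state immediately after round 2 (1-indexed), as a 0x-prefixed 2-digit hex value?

s_0 = plaintext = 0xB1
s_1 = Round(s_0, k_0) = 0x15
s_2 = Round(s_1, k_1) = 0x57
s_3 = Round(s_2, k_2) = 0x7B

0x57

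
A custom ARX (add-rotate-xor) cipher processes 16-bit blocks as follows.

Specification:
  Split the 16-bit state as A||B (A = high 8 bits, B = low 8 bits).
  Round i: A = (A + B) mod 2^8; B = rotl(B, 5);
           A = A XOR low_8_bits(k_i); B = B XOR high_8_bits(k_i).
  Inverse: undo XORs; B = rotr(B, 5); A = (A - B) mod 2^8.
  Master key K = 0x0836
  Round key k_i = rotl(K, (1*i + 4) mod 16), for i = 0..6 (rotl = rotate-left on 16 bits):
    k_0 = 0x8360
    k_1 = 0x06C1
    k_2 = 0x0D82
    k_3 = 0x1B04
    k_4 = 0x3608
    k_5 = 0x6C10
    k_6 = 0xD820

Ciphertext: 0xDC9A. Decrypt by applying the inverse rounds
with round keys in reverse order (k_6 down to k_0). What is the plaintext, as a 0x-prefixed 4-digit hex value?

s_0 = ciphertext = 0xDC9A
s_1 = InvRound(s_0, k_6) = 0xEA12
s_2 = InvRound(s_1, k_5) = 0x07F3
s_3 = InvRound(s_2, k_4) = 0xE12E
s_4 = InvRound(s_3, k_3) = 0x3CA9
s_5 = InvRound(s_4, k_2) = 0x9925
s_6 = InvRound(s_5, k_1) = 0x3F19
s_7 = InvRound(s_6, k_0) = 0x8BD4

0x8BD4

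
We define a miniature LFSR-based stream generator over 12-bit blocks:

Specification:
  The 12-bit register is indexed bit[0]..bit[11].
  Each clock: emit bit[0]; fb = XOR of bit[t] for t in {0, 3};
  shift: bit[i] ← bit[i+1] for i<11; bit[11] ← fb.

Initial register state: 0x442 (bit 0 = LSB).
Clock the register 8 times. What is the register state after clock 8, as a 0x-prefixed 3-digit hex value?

0xCA4

reg_0 = 0x442
clock 1: out=0, reg = 0x221
clock 2: out=1, reg = 0x910
clock 3: out=0, reg = 0x488
clock 4: out=0, reg = 0xA44
clock 5: out=0, reg = 0x522
clock 6: out=0, reg = 0x291
clock 7: out=1, reg = 0x948
clock 8: out=0, reg = 0xCA4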